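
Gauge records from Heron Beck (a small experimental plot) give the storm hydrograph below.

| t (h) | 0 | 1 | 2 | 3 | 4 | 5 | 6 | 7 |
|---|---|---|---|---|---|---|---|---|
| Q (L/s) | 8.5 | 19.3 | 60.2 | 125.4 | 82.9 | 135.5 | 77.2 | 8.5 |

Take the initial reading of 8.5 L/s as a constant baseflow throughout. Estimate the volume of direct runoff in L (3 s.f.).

V ≈ 1.62 × 10^6 L

Direct-runoff ordinates (Q − Q_b): 0.0, 10.8, 51.7, 116.9, 74.4, 127.0, 68.7, 0.0 L/s.
ΣQ_DR = 449.5 L/s.
With Δt = 1 h = 3600 s, V = ΣQ_DR · Δt = 449.5 × 3600 = 1.62 × 10^6 L.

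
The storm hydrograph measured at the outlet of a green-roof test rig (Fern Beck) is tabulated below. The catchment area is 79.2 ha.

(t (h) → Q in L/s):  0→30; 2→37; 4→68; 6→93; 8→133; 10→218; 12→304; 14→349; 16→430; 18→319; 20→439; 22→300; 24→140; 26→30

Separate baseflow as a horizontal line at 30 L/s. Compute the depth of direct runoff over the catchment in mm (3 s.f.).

Direct runoff: 0.0, 7.0, 38.0, 63.0, 103.0, 188.0, 274.0, 319.0, 400.0, 289.0, 409.0, 270.0, 110.0, 0.0 L/s; ΣQ_DR = 2470 L/s.
V = ΣQ_DR · Δt = 2470 × 7200 s = 1.778 × 10^7 L.
Over A = 79.2 ha, depth = V / A = 22.5 mm.

d ≈ 22.5 mm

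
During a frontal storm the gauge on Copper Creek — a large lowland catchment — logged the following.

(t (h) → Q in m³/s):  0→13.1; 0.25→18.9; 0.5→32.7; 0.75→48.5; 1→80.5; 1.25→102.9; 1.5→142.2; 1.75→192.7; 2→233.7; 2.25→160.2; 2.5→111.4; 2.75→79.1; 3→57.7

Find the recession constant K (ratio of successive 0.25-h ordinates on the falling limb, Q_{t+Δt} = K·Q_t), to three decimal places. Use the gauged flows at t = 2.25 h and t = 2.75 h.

Using the recession-limb readings at t = 2.25 h and t = 2.75 h: Q falls from 160.2 to 79.1 m³/s over 2 intervals.
K = (Q₂/Q₁)^(1/2) = (79.1/160.2)^(1/2) = 0.703.

K ≈ 0.703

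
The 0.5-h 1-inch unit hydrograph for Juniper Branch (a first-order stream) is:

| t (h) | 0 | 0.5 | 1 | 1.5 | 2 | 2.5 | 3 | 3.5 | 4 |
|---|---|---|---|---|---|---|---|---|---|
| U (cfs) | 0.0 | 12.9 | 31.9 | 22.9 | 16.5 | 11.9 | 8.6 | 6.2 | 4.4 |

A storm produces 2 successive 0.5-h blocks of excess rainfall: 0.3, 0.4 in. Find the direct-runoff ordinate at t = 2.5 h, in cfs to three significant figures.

Q ≈ 10.2 cfs

By discrete convolution, Q_j = Σ (P_i / 1 in) · U_{j−i}.
At t = 2.5 h (j=5): Q = (0.3/1)·11.9 + (0.4/1)·16.5 = 10.2 cfs.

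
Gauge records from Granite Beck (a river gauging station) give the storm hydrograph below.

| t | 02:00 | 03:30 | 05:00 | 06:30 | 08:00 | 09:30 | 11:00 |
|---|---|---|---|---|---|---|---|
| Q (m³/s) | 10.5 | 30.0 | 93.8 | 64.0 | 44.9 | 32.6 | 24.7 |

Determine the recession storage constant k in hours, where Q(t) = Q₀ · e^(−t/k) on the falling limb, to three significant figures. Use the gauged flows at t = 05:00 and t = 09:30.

On the falling limb, Q drops from 93.8 to 32.6 m³/s between t = 05:00 and t = 09:30 (Δt = 4.5 h).
k = −Δt / ln(Q₂/Q₁) = −4.5 / ln(32.6/93.8) = 4.26 h.

k ≈ 4.26 h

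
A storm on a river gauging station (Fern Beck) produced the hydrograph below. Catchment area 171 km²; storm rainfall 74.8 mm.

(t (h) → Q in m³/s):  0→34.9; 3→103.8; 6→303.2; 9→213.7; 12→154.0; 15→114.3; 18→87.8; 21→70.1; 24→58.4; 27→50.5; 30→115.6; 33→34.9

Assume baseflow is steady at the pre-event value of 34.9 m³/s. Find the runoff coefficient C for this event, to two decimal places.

C ≈ 0.78

ΣQ_DR = 922.4 m³/s; V = ΣQ_DR·Δt = 9.962 × 10^6 m³.
Runoff depth d = V / A = 58.26 mm.
C = d / P = 58.26 / 74.8 = 0.78.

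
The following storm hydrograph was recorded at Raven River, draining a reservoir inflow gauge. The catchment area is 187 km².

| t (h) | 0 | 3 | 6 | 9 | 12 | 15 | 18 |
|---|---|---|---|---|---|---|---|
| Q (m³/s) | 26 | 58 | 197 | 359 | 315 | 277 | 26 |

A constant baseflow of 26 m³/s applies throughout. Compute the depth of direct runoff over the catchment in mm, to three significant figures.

d ≈ 62.1 mm

Direct runoff: 0.0, 32.0, 171.0, 333.0, 289.0, 251.0, 0.0 m³/s; ΣQ_DR = 1076 m³/s.
V = ΣQ_DR · Δt = 1076 × 10800 s = 1.162 × 10^7 m³.
Over A = 187 km², depth = V / A = 62.1 mm.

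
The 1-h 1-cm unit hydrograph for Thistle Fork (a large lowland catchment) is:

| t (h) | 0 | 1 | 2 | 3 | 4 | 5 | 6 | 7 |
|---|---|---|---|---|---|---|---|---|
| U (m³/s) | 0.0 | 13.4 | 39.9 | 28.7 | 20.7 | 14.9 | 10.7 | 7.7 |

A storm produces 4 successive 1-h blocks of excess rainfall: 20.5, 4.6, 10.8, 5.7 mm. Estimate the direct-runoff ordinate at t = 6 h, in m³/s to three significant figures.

Q ≈ 67.5 m³/s

By discrete convolution, Q_j = Σ (P_i / 10 mm) · U_{j−i}.
At t = 6 h (j=6): Q = (20.5/10)·10.7 + (4.6/10)·14.9 + (10.8/10)·20.7 + (5.7/10)·28.7 = 67.5 m³/s.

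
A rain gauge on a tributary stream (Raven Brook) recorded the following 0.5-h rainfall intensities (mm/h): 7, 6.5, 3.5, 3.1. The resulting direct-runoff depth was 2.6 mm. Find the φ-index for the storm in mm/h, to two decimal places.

φ ≈ 4.15 mm/h

Only the 2 blocks with intensity above φ contribute runoff: 7, 6.5 mm/h.
Σ(I−φ)·Δt = d  ⇒  (7+6.5 − 2φ)·0.5 = 2.6
φ = (13.50 − 2.6/0.5) / 2 = 4.15 mm/h.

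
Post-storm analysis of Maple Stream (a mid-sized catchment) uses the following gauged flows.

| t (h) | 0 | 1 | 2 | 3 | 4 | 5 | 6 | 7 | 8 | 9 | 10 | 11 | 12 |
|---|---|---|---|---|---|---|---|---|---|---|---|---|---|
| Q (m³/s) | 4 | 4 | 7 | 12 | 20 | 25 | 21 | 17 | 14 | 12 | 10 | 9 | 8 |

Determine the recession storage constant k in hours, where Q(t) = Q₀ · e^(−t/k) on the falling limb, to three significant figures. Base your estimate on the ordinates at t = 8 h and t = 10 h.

k ≈ 5.94 h

On the falling limb, Q drops from 14 to 10 m³/s between t = 8 h and t = 10 h (Δt = 2 h).
k = −Δt / ln(Q₂/Q₁) = −2 / ln(10/14) = 5.94 h.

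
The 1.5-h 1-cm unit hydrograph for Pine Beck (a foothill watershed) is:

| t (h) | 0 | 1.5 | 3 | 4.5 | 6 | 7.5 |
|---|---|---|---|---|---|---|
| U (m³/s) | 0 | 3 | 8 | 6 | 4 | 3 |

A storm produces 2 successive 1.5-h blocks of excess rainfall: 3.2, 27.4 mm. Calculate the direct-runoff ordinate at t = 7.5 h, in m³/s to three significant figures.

By discrete convolution, Q_j = Σ (P_i / 10 mm) · U_{j−i}.
At t = 7.5 h (j=5): Q = (3.2/10)·3 + (27.4/10)·4 = 11.9 m³/s.

Q ≈ 11.9 m³/s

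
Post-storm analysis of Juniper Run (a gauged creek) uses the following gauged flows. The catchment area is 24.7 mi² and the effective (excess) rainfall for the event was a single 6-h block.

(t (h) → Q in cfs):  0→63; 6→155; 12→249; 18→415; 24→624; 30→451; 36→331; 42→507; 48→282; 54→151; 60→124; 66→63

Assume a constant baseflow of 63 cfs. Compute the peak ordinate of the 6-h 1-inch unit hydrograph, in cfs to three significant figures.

U_p ≈ 560 cfs

Direct runoff: 0.0, 92.0, 186.0, 352.0, 561.0, 388.0, 268.0, 444.0, 219.0, 88.0, 61.0, 0.0 cfs; ΣQ_DR = 2659 cfs, peak = 561.0 cfs.
Runoff depth d = ΣQ_DR·Δt / A = 2659 × 21600 / (24.7 mi²) = 1.001 in.
The 1-inch UH is the DRH scaled by (1 in)/d, so U_p = 561.0 × 1/1.001 = 560 cfs.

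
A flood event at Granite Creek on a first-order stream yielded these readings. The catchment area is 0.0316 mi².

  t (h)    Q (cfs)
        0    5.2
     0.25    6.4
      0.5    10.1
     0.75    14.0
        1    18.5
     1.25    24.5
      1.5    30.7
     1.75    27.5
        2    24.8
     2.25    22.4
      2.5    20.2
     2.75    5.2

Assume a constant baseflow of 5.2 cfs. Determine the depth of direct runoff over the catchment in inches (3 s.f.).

Direct runoff: 0.0, 1.2, 4.9, 8.8, 13.3, 19.3, 25.5, 22.3, 19.6, 17.2, 15.0, 0.0 cfs; ΣQ_DR = 147.1 cfs.
V = ΣQ_DR · Δt = 147.1 × 900 s = 1.324 × 10^5 ft³.
Over A = 0.0316 mi², depth = V / A = 1.80 in.

d ≈ 1.80 in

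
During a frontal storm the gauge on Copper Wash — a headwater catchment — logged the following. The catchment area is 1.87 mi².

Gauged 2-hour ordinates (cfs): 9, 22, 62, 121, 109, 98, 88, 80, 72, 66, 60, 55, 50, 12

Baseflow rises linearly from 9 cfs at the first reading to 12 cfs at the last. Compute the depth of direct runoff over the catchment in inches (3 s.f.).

Direct runoff: 0.00, 12.77, 52.54, 111.31, 99.08, 87.85, 77.62, 69.38, 61.15, 54.92, 48.69, 43.46, 38.23, 0.00 cfs; ΣQ_DR = 757.0 cfs.
V = ΣQ_DR · Δt = 757.0 × 7200 s = 5.450 × 10^6 ft³.
Over A = 1.87 mi², depth = V / A = 1.25 in.

d ≈ 1.25 in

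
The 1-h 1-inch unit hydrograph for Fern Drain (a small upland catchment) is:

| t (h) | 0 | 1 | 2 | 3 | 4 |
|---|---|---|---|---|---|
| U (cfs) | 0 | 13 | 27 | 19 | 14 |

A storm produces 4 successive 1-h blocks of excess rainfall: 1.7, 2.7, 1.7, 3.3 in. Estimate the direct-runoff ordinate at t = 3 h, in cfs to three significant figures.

Q ≈ 127 cfs

By discrete convolution, Q_j = Σ (P_i / 1 in) · U_{j−i}.
At t = 3 h (j=3): Q = (1.7/1)·19 + (2.7/1)·27 + (1.7/1)·13 + (3.3/1)·0 = 127 cfs.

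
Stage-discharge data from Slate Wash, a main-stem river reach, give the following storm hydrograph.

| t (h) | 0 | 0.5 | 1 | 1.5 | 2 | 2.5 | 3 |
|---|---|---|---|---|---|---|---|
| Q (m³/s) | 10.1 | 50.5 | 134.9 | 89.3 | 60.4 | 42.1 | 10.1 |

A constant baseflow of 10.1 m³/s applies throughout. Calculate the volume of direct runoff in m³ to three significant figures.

V ≈ 5.88 × 10^5 m³

Direct-runoff ordinates (Q − Q_b): 0.0, 40.4, 124.8, 79.2, 50.3, 32.0, 0.0 m³/s.
ΣQ_DR = 326.7 m³/s.
With Δt = 0.5 h = 1800 s, V = ΣQ_DR · Δt = 326.7 × 1800 = 5.88 × 10^5 m³.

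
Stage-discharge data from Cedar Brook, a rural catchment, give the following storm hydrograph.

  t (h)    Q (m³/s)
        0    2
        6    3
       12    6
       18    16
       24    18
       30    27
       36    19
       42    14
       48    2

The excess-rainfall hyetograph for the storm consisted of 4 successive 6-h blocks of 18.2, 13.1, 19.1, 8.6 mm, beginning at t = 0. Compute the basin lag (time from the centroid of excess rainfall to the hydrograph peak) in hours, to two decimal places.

Centroid of excess rainfall: t_c = Σ P_i·t̄_i / ΣP_i = 10.8407 h (block centres at 3, 9, 15, 21 h).
Hydrograph peak occurs at t = 30 h, so basin lag t_L = 30 − 10.8407 = 19.16 h.

t_L ≈ 19.16 h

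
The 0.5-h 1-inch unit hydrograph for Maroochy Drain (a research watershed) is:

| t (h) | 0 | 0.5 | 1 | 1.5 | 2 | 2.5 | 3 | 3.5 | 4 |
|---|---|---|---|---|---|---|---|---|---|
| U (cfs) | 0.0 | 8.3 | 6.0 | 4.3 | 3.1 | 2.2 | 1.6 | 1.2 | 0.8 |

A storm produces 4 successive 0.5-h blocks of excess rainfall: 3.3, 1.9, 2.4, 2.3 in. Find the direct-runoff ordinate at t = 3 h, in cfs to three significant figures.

Q ≈ 26.8 cfs

By discrete convolution, Q_j = Σ (P_i / 1 in) · U_{j−i}.
At t = 3 h (j=6): Q = (3.3/1)·1.6 + (1.9/1)·2.2 + (2.4/1)·3.1 + (2.3/1)·4.3 = 26.8 cfs.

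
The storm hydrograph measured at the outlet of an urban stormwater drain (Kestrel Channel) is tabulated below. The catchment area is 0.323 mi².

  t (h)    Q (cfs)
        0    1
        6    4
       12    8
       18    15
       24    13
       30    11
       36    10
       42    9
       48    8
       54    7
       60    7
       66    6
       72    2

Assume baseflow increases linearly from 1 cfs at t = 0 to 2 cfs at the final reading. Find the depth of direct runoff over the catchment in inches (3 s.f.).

Direct runoff: 0.00, 2.92, 6.83, 13.75, 11.67, 9.58, 8.50, 7.42, 6.33, 5.25, 5.17, 4.08, 0.00 cfs; ΣQ_DR = 81.50 cfs.
V = ΣQ_DR · Δt = 81.50 × 21600 s = 1.760 × 10^6 ft³.
Over A = 0.323 mi², depth = V / A = 2.35 in.

d ≈ 2.35 in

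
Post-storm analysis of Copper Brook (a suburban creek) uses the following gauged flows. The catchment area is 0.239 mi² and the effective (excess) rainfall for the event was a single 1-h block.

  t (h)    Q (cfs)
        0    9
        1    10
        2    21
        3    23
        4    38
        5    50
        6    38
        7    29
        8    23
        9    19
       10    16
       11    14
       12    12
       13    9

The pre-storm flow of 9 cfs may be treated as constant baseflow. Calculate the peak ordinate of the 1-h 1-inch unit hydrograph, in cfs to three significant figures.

U_p ≈ 34.2 cfs

Direct runoff: 0.0, 1.0, 12.0, 14.0, 29.0, 41.0, 29.0, 20.0, 14.0, 10.0, 7.0, 5.0, 3.0, 0.0 cfs; ΣQ_DR = 185.0 cfs, peak = 41.0 cfs.
Runoff depth d = ΣQ_DR·Δt / A = 185.0 × 3600 / (0.239 mi²) = 1.199 in.
The 1-inch UH is the DRH scaled by (1 in)/d, so U_p = 41.0 × 1/1.199 = 34.2 cfs.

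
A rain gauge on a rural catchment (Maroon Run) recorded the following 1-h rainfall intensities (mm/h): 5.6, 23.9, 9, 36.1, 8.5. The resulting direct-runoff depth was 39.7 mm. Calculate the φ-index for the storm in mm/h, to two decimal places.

Only the 2 blocks with intensity above φ contribute runoff: 23.9, 36.1 mm/h.
Σ(I−φ)·Δt = d  ⇒  (23.9+36.1 − 2φ)·1 = 39.7
φ = (60.00 − 39.7/1) / 2 = 10.15 mm/h.

φ ≈ 10.15 mm/h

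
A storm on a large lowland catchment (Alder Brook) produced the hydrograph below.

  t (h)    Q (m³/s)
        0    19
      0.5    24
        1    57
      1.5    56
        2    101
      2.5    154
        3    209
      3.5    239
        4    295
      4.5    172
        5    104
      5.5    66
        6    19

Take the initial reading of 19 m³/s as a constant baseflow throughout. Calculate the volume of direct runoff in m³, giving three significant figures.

Direct-runoff ordinates (Q − Q_b): 0.0, 5.0, 38.0, 37.0, 82.0, 135.0, 190.0, 220.0, 276.0, 153.0, 85.0, 47.0, 0.0 m³/s.
ΣQ_DR = 1268 m³/s.
With Δt = 0.5 h = 1800 s, V = ΣQ_DR · Δt = 1268 × 1800 = 2.28 × 10^6 m³.

V ≈ 2.28 × 10^6 m³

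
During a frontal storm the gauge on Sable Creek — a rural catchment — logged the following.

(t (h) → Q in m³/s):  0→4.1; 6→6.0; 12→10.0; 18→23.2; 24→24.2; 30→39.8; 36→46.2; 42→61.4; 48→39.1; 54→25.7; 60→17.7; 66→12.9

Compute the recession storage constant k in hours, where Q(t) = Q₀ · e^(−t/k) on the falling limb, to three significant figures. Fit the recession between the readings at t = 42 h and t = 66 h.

k ≈ 15.4 h

On the falling limb, Q drops from 61.4 to 12.9 m³/s between t = 42 h and t = 66 h (Δt = 24 h).
k = −Δt / ln(Q₂/Q₁) = −24 / ln(12.9/61.4) = 15.4 h.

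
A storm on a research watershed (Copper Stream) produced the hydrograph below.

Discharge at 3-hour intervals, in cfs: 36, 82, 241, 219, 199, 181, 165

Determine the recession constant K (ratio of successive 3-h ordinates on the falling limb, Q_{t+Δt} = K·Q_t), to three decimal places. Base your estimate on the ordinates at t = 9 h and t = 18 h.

Using the recession-limb readings at t = 9 h and t = 18 h: Q falls from 219 to 165 cfs over 3 intervals.
K = (Q₂/Q₁)^(1/3) = (165/219)^(1/3) = 0.910.

K ≈ 0.910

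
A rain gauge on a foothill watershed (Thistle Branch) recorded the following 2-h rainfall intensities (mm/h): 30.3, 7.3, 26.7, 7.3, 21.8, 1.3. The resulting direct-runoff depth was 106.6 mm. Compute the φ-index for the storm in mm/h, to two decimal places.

φ ≈ 8.50 mm/h

Only the 3 blocks with intensity above φ contribute runoff: 30.3, 26.7, 21.8 mm/h.
Σ(I−φ)·Δt = d  ⇒  (30.3+26.7+21.8 − 3φ)·2 = 106.6
φ = (78.80 − 106.6/2) / 3 = 8.50 mm/h.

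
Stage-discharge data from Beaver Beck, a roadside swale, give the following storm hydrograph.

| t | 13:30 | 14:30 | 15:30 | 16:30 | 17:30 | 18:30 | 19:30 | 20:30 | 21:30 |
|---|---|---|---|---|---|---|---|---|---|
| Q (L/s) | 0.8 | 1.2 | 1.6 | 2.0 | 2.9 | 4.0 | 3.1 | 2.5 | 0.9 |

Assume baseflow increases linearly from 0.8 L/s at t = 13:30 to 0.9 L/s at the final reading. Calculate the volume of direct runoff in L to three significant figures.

V ≈ 40900 L

Direct-runoff ordinates (Q − Q_b): 0.00, 0.39, 0.78, 1.16, 2.05, 3.14, 2.23, 1.61, 0.00 L/s.
ΣQ_DR = 11.35 L/s.
With Δt = 1 h = 3600 s, V = ΣQ_DR · Δt = 11.35 × 3600 = 40900 L.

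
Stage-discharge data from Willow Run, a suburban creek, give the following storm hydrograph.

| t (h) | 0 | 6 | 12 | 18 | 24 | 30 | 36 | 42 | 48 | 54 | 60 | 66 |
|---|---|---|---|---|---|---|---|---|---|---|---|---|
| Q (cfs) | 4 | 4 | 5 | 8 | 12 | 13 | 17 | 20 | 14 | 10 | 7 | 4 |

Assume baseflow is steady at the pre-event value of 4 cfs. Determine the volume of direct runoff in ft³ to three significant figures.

V ≈ 1.51 × 10^6 ft³

Direct-runoff ordinates (Q − Q_b): 0.0, 0.0, 1.0, 4.0, 8.0, 9.0, 13.0, 16.0, 10.0, 6.0, 3.0, 0.0 cfs.
ΣQ_DR = 70.00 cfs.
With Δt = 6 h = 21600 s, V = ΣQ_DR · Δt = 70.00 × 21600 = 1.51 × 10^6 ft³.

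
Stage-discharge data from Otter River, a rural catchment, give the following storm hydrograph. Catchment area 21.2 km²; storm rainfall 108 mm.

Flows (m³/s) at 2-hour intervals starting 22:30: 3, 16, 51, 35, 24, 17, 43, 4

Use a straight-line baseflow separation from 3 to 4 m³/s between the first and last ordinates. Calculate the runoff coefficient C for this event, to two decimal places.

C ≈ 0.52

ΣQ_DR = 165.0 m³/s; V = ΣQ_DR·Δt = 1.188 × 10^6 m³.
Runoff depth d = V / A = 56.04 mm.
C = d / P = 56.04 / 108 = 0.52.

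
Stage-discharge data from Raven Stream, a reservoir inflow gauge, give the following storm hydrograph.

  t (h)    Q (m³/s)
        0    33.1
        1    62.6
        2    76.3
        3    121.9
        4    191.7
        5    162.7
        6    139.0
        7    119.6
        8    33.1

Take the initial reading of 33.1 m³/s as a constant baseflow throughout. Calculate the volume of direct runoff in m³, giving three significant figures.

V ≈ 2.31 × 10^6 m³

Direct-runoff ordinates (Q − Q_b): 0.0, 29.5, 43.2, 88.8, 158.6, 129.6, 105.9, 86.5, 0.0 m³/s.
ΣQ_DR = 642.1 m³/s.
With Δt = 1 h = 3600 s, V = ΣQ_DR · Δt = 642.1 × 3600 = 2.31 × 10^6 m³.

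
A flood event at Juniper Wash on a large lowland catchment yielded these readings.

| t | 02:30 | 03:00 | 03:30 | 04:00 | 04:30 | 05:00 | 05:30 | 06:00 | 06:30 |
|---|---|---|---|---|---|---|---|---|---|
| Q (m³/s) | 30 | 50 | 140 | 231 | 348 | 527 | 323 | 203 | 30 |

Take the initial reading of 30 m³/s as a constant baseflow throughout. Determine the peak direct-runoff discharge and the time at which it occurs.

Q_p = 497.0 m³/s at t = 05:00

Subtracting baseflow gives direct-runoff ordinates: 0.0, 20.0, 110.0, 201.0, 318.0, 497.0, 293.0, 173.0, 0.0 m³/s.
The maximum is 497.0 m³/s, occurring at the reading for t = 05:00.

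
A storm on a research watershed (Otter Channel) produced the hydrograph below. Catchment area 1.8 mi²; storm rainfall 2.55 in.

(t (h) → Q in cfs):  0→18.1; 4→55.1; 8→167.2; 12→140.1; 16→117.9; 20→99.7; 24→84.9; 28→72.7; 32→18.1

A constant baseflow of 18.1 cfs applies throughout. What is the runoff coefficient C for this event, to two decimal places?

ΣQ_DR = 610.9 cfs; V = ΣQ_DR·Δt = 8.797 × 10^6 ft³.
Runoff depth d = V / A = 2.104 in.
C = d / P = 2.104 / 2.55 = 0.82.

C ≈ 0.82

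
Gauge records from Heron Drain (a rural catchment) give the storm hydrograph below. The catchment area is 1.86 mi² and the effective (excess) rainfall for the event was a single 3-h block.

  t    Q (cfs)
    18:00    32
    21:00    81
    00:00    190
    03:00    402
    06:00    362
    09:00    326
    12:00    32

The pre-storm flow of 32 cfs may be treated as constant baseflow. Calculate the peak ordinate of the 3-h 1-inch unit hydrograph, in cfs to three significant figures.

Direct runoff: 0.0, 49.0, 158.0, 370.0, 330.0, 294.0, 0.0 cfs; ΣQ_DR = 1201 cfs, peak = 370.0 cfs.
Runoff depth d = ΣQ_DR·Δt / A = 1201 × 10800 / (1.86 mi²) = 3.002 in.
The 1-inch UH is the DRH scaled by (1 in)/d, so U_p = 370.0 × 1/3.002 = 123 cfs.

U_p ≈ 123 cfs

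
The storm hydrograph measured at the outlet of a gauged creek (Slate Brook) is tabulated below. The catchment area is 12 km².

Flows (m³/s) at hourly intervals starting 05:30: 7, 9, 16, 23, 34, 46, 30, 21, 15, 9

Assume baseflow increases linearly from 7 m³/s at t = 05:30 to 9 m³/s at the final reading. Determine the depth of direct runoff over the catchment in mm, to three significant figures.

d ≈ 39.0 mm

Direct runoff: 0.00, 1.78, 8.56, 15.33, 26.11, 37.89, 21.67, 12.44, 6.22, 0.00 m³/s; ΣQ_DR = 130.0 m³/s.
V = ΣQ_DR · Δt = 130.0 × 3600 s = 4.680 × 10^5 m³.
Over A = 12 km², depth = V / A = 39.0 mm.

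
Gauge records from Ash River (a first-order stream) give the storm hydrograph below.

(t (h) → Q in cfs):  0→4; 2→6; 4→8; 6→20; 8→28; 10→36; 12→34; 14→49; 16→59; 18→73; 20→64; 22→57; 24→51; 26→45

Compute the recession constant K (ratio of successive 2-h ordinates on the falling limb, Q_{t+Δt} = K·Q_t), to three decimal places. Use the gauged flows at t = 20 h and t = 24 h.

K ≈ 0.893

Using the recession-limb readings at t = 20 h and t = 24 h: Q falls from 64 to 51 cfs over 2 intervals.
K = (Q₂/Q₁)^(1/2) = (51/64)^(1/2) = 0.893.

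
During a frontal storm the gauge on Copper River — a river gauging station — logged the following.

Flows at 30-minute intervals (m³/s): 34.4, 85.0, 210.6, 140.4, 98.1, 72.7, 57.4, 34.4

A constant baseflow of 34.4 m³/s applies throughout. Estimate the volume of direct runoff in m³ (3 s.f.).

Direct-runoff ordinates (Q − Q_b): 0.0, 50.6, 176.2, 106.0, 63.7, 38.3, 23.0, 0.0 m³/s.
ΣQ_DR = 457.8 m³/s.
With Δt = 0.5 h = 1800 s, V = ΣQ_DR · Δt = 457.8 × 1800 = 8.24 × 10^5 m³.

V ≈ 8.24 × 10^5 m³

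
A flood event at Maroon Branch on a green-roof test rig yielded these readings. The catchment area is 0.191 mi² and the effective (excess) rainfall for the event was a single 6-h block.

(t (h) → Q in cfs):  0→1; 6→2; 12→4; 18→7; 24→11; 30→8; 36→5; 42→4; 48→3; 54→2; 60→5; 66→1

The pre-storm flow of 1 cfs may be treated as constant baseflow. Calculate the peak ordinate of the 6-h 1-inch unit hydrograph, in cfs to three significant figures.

U_p ≈ 5.01 cfs

Direct runoff: 0.0, 1.0, 3.0, 6.0, 10.0, 7.0, 4.0, 3.0, 2.0, 1.0, 4.0, 0.0 cfs; ΣQ_DR = 41.00 cfs, peak = 10.0 cfs.
Runoff depth d = ΣQ_DR·Δt / A = 41.00 × 21600 / (0.191 mi²) = 1.996 in.
The 1-inch UH is the DRH scaled by (1 in)/d, so U_p = 10.0 × 1/1.996 = 5.01 cfs.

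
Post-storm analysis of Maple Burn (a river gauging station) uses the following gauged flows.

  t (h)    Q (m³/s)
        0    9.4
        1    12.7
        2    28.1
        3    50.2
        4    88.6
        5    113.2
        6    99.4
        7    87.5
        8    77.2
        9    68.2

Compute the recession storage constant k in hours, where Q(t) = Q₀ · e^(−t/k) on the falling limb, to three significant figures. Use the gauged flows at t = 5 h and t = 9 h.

On the falling limb, Q drops from 113.2 to 68.2 m³/s between t = 5 h and t = 9 h (Δt = 4 h).
k = −Δt / ln(Q₂/Q₁) = −4 / ln(68.2/113.2) = 7.89 h.

k ≈ 7.89 h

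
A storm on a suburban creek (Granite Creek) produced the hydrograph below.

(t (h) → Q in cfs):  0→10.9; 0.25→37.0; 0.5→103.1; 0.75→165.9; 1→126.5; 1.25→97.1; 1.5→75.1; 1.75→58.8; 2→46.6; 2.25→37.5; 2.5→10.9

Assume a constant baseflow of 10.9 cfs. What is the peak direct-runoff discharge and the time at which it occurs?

Subtracting baseflow gives direct-runoff ordinates: 0.0, 26.1, 92.2, 155.0, 115.6, 86.2, 64.2, 47.9, 35.7, 26.6, 0.0 cfs.
The maximum is 155.0 cfs, occurring at the reading for t = 0.75 h.

Q_p = 155.0 cfs at t = 0.75 h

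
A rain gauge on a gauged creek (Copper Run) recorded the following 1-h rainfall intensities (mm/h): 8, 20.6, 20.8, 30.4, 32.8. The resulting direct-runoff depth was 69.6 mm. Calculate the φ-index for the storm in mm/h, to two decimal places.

Only the 4 blocks with intensity above φ contribute runoff: 20.6, 20.8, 30.4, 32.8 mm/h.
Σ(I−φ)·Δt = d  ⇒  (20.6+20.8+30.4+32.8 − 4φ)·1 = 69.6
φ = (104.6 − 69.6/1) / 4 = 8.75 mm/h.

φ ≈ 8.75 mm/h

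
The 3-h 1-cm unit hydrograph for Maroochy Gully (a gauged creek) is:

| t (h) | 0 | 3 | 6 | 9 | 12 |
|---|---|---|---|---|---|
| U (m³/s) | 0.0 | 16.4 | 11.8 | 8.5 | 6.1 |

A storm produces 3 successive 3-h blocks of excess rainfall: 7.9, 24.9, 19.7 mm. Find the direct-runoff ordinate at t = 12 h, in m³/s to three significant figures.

Q ≈ 49.2 m³/s

By discrete convolution, Q_j = Σ (P_i / 10 mm) · U_{j−i}.
At t = 12 h (j=4): Q = (7.9/10)·6.1 + (24.9/10)·8.5 + (19.7/10)·11.8 = 49.2 m³/s.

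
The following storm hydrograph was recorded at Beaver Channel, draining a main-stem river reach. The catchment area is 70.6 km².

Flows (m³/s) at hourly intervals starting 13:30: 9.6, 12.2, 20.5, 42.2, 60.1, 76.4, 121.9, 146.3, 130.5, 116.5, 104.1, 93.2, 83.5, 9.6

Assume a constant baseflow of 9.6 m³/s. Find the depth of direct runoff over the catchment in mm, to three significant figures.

Direct runoff: 0.0, 2.6, 10.9, 32.6, 50.5, 66.8, 112.3, 136.7, 120.9, 106.9, 94.5, 83.6, 73.9, 0.0 m³/s; ΣQ_DR = 892.2 m³/s.
V = ΣQ_DR · Δt = 892.2 × 3600 s = 3.212 × 10^6 m³.
Over A = 70.6 km², depth = V / A = 45.5 mm.

d ≈ 45.5 mm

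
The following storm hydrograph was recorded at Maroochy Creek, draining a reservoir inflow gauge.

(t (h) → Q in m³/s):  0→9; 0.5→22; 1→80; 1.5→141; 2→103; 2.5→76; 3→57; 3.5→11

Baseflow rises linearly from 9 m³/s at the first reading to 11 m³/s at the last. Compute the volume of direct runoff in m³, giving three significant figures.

V ≈ 7.54 × 10^5 m³

Direct-runoff ordinates (Q − Q_b): 0.00, 12.71, 70.43, 131.14, 92.86, 65.57, 46.29, 0.00 m³/s.
ΣQ_DR = 419.0 m³/s.
With Δt = 0.5 h = 1800 s, V = ΣQ_DR · Δt = 419.0 × 1800 = 7.54 × 10^5 m³.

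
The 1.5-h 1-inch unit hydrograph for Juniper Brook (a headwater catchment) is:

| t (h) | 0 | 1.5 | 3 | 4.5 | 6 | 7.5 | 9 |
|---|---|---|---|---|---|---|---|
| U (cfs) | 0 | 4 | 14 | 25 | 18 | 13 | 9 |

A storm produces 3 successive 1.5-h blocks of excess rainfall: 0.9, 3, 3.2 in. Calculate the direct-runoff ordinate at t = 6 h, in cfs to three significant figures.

By discrete convolution, Q_j = Σ (P_i / 1 in) · U_{j−i}.
At t = 6 h (j=4): Q = (0.9/1)·18 + (3/1)·25 + (3.2/1)·14 = 136 cfs.

Q ≈ 136 cfs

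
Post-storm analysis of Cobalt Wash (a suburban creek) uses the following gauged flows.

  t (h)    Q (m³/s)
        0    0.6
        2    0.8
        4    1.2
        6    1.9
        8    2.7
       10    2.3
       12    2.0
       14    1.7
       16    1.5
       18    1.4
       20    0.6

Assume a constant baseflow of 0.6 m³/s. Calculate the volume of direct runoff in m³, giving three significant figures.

V ≈ 72700 m³

Direct-runoff ordinates (Q − Q_b): 0.0, 0.2, 0.6, 1.3, 2.1, 1.7, 1.4, 1.1, 0.9, 0.8, 0.0 m³/s.
ΣQ_DR = 10.10 m³/s.
With Δt = 2 h = 7200 s, V = ΣQ_DR · Δt = 10.10 × 7200 = 72700 m³.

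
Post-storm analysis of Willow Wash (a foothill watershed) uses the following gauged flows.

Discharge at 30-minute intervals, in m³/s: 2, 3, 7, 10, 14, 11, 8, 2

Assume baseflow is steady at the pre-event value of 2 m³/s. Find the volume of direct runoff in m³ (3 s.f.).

V ≈ 73800 m³

Direct-runoff ordinates (Q − Q_b): 0.0, 1.0, 5.0, 8.0, 12.0, 9.0, 6.0, 0.0 m³/s.
ΣQ_DR = 41.00 m³/s.
With Δt = 0.5 h = 1800 s, V = ΣQ_DR · Δt = 41.00 × 1800 = 73800 m³.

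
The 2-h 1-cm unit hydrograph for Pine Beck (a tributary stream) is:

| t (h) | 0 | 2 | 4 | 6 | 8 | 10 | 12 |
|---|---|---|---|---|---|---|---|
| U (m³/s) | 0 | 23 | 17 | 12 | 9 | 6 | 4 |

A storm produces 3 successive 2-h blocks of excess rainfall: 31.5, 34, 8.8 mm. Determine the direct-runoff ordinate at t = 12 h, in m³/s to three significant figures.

Q ≈ 40.9 m³/s

By discrete convolution, Q_j = Σ (P_i / 10 mm) · U_{j−i}.
At t = 12 h (j=6): Q = (31.5/10)·4 + (34/10)·6 + (8.8/10)·9 = 40.9 m³/s.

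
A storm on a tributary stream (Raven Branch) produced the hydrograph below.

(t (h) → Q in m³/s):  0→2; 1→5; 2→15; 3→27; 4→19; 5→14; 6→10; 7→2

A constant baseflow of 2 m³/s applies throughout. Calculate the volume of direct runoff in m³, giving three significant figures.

Direct-runoff ordinates (Q − Q_b): 0.0, 3.0, 13.0, 25.0, 17.0, 12.0, 8.0, 0.0 m³/s.
ΣQ_DR = 78.00 m³/s.
With Δt = 1 h = 3600 s, V = ΣQ_DR · Δt = 78.00 × 3600 = 2.81 × 10^5 m³.

V ≈ 2.81 × 10^5 m³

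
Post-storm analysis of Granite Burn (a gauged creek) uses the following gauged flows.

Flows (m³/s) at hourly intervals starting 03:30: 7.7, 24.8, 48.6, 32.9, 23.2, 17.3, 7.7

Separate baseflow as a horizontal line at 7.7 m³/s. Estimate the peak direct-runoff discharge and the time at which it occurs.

Q_p = 40.9 m³/s at t = 05:30

Subtracting baseflow gives direct-runoff ordinates: 0.0, 17.1, 40.9, 25.2, 15.5, 9.6, 0.0 m³/s.
The maximum is 40.9 m³/s, occurring at the reading for t = 05:30.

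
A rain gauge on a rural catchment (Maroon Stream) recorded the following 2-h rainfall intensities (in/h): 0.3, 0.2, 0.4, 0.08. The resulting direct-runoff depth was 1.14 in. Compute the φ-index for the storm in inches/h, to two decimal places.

Only the 3 blocks with intensity above φ contribute runoff: 0.3, 0.2, 0.4 in/h.
Σ(I−φ)·Δt = d  ⇒  (0.3+0.2+0.4 − 3φ)·2 = 1.14
φ = (0.9000 − 1.14/2) / 3 = 0.11 in/h.

φ ≈ 0.11 in/h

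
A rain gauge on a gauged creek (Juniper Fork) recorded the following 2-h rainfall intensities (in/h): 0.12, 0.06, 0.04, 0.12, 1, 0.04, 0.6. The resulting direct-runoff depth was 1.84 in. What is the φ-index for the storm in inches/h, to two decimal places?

Only the 2 blocks with intensity above φ contribute runoff: 1, 0.6 in/h.
Σ(I−φ)·Δt = d  ⇒  (1+0.6 − 2φ)·2 = 1.84
φ = (1.600 − 1.84/2) / 2 = 0.34 in/h.

φ ≈ 0.34 in/h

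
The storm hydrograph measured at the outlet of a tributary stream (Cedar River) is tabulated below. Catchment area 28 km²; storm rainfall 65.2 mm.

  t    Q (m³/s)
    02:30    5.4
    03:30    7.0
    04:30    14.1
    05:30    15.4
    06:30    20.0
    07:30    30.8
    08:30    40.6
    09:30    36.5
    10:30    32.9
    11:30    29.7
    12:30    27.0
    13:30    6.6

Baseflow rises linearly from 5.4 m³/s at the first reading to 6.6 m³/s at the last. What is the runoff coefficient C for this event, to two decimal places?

C ≈ 0.38

ΣQ_DR = 194.0 m³/s; V = ΣQ_DR·Δt = 6.984 × 10^5 m³.
Runoff depth d = V / A = 24.94 mm.
C = d / P = 24.94 / 65.2 = 0.38.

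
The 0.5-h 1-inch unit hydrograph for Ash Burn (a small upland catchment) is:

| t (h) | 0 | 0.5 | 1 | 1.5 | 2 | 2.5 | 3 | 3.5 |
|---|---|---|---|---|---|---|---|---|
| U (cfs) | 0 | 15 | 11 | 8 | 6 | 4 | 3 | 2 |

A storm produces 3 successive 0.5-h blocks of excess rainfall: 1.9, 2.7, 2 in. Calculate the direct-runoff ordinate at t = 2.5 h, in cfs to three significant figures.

Q ≈ 39.8 cfs

By discrete convolution, Q_j = Σ (P_i / 1 in) · U_{j−i}.
At t = 2.5 h (j=5): Q = (1.9/1)·4 + (2.7/1)·6 + (2/1)·8 = 39.8 cfs.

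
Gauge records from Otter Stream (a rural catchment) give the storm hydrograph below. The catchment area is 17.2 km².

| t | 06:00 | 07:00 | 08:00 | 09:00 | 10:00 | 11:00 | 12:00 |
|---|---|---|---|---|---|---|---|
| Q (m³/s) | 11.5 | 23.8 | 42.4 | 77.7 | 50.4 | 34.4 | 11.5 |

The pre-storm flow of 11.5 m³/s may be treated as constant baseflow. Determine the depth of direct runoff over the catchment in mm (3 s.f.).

Direct runoff: 0.0, 12.3, 30.9, 66.2, 38.9, 22.9, 0.0 m³/s; ΣQ_DR = 171.2 m³/s.
V = ΣQ_DR · Δt = 171.2 × 3600 s = 6.163 × 10^5 m³.
Over A = 17.2 km², depth = V / A = 35.8 mm.

d ≈ 35.8 mm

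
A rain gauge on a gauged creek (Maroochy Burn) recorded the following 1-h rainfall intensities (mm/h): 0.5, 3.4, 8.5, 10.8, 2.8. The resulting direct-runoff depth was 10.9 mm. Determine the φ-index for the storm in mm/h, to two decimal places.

φ ≈ 4.20 mm/h

Only the 2 blocks with intensity above φ contribute runoff: 8.5, 10.8 mm/h.
Σ(I−φ)·Δt = d  ⇒  (8.5+10.8 − 2φ)·1 = 10.9
φ = (19.30 − 10.9/1) / 2 = 4.20 mm/h.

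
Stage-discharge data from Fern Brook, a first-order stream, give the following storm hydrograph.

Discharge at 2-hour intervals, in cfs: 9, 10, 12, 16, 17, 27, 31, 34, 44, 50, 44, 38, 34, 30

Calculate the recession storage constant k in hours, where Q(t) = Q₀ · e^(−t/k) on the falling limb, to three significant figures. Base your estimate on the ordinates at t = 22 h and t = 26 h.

k ≈ 16.9 h

On the falling limb, Q drops from 38 to 30 cfs between t = 22 h and t = 26 h (Δt = 4 h).
k = −Δt / ln(Q₂/Q₁) = −4 / ln(30/38) = 16.9 h.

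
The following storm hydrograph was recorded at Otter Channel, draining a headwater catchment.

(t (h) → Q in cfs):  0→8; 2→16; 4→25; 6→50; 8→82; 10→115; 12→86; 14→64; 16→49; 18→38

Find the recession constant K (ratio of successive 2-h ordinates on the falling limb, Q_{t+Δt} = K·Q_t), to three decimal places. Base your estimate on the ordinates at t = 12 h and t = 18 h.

Using the recession-limb readings at t = 12 h and t = 18 h: Q falls from 86 to 38 cfs over 3 intervals.
K = (Q₂/Q₁)^(1/3) = (38/86)^(1/3) = 0.762.

K ≈ 0.762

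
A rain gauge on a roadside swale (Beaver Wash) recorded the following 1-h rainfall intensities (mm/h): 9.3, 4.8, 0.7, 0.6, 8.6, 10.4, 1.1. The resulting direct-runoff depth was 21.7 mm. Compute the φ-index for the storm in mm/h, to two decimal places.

Only the 4 blocks with intensity above φ contribute runoff: 9.3, 4.8, 8.6, 10.4 mm/h.
Σ(I−φ)·Δt = d  ⇒  (9.3+4.8+8.6+10.4 − 4φ)·1 = 21.7
φ = (33.10 − 21.7/1) / 4 = 2.85 mm/h.

φ ≈ 2.85 mm/h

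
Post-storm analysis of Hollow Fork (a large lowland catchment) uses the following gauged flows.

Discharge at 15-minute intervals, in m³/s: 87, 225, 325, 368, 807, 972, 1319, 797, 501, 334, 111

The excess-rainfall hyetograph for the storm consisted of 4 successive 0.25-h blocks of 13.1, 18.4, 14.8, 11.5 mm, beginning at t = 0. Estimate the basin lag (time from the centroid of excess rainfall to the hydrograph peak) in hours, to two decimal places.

t_L ≈ 1.02 h

Centroid of excess rainfall: t_c = Σ P_i·t̄_i / ΣP_i = 0.4818 h (block centres at 0.125, 0.375, 0.625, 0.875 h).
Hydrograph peak occurs at t = 1.5 h, so basin lag t_L = 1.5 − 0.4818 = 1.02 h.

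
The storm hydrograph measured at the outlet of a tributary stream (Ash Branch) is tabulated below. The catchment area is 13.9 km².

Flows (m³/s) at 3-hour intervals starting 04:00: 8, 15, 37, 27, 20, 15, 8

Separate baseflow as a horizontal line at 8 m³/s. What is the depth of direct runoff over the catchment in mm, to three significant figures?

d ≈ 57.5 mm

Direct runoff: 0.0, 7.0, 29.0, 19.0, 12.0, 7.0, 0.0 m³/s; ΣQ_DR = 74.00 m³/s.
V = ΣQ_DR · Δt = 74.00 × 10800 s = 7.992 × 10^5 m³.
Over A = 13.9 km², depth = V / A = 57.5 mm.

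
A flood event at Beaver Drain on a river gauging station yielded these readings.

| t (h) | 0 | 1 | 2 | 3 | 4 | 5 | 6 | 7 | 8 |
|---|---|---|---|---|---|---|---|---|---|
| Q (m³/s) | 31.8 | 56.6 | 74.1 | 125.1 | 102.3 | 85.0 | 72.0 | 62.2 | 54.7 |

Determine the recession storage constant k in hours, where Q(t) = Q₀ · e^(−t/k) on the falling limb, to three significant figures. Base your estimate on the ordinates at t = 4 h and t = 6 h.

k ≈ 5.69 h

On the falling limb, Q drops from 102.3 to 72.0 m³/s between t = 4 h and t = 6 h (Δt = 2 h).
k = −Δt / ln(Q₂/Q₁) = −2 / ln(72.0/102.3) = 5.69 h.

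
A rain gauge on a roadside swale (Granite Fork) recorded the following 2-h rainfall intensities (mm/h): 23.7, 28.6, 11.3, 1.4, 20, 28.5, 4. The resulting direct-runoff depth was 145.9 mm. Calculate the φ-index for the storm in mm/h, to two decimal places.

φ ≈ 7.83 mm/h

Only the 5 blocks with intensity above φ contribute runoff: 23.7, 28.6, 11.3, 20, 28.5 mm/h.
Σ(I−φ)·Δt = d  ⇒  (23.7+28.6+11.3+20+28.5 − 5φ)·2 = 145.9
φ = (112.1 − 145.9/2) / 5 = 7.83 mm/h.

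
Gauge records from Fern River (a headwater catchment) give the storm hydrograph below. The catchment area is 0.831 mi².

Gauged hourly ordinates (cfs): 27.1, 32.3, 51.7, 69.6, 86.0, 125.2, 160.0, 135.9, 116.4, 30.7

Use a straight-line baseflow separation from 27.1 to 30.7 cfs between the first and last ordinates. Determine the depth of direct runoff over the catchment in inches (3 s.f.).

Direct runoff: 0.00, 4.80, 23.80, 41.30, 57.30, 96.10, 130.50, 106.00, 86.10, 0.00 cfs; ΣQ_DR = 545.9 cfs.
V = ΣQ_DR · Δt = 545.9 × 3600 s = 1.965 × 10^6 ft³.
Over A = 0.831 mi², depth = V / A = 1.02 in.

d ≈ 1.02 in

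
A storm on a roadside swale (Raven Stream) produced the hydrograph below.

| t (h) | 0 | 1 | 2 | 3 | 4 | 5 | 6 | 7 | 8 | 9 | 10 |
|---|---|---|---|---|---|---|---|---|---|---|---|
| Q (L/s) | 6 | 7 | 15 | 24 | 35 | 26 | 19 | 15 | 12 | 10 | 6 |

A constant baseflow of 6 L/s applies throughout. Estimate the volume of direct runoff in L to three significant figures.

Direct-runoff ordinates (Q − Q_b): 0.0, 1.0, 9.0, 18.0, 29.0, 20.0, 13.0, 9.0, 6.0, 4.0, 0.0 L/s.
ΣQ_DR = 109.0 L/s.
With Δt = 1 h = 3600 s, V = ΣQ_DR · Δt = 109.0 × 3600 = 3.92 × 10^5 L.

V ≈ 3.92 × 10^5 L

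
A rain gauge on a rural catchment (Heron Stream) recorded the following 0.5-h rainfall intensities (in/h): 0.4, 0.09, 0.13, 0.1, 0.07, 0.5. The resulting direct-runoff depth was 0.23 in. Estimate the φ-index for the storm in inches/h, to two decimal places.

Only the 2 blocks with intensity above φ contribute runoff: 0.4, 0.5 in/h.
Σ(I−φ)·Δt = d  ⇒  (0.4+0.5 − 2φ)·0.5 = 0.23
φ = (0.9000 − 0.23/0.5) / 2 = 0.22 in/h.

φ ≈ 0.22 in/h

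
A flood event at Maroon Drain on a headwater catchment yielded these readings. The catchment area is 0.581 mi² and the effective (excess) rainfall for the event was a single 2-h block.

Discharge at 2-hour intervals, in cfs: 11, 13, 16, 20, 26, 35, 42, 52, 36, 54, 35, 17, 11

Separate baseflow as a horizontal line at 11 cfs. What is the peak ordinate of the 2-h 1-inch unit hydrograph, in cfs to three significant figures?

U_p ≈ 35.8 cfs

Direct runoff: 0.0, 2.0, 5.0, 9.0, 15.0, 24.0, 31.0, 41.0, 25.0, 43.0, 24.0, 6.0, 0.0 cfs; ΣQ_DR = 225.0 cfs, peak = 43.0 cfs.
Runoff depth d = ΣQ_DR·Δt / A = 225.0 × 7200 / (0.581 mi²) = 1.200 in.
The 1-inch UH is the DRH scaled by (1 in)/d, so U_p = 43.0 × 1/1.200 = 35.8 cfs.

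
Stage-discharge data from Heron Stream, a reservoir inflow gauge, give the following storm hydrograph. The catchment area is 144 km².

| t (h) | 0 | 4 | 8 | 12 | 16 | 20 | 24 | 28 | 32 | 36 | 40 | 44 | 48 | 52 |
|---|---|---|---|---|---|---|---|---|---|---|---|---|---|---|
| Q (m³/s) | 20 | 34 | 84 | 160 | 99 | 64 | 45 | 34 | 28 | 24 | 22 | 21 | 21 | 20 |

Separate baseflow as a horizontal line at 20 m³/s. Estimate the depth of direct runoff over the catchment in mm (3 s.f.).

d ≈ 39.6 mm

Direct runoff: 0.0, 14.0, 64.0, 140.0, 79.0, 44.0, 25.0, 14.0, 8.0, 4.0, 2.0, 1.0, 1.0, 0.0 m³/s; ΣQ_DR = 396.0 m³/s.
V = ΣQ_DR · Δt = 396.0 × 14400 s = 5.702 × 10^6 m³.
Over A = 144 km², depth = V / A = 39.6 mm.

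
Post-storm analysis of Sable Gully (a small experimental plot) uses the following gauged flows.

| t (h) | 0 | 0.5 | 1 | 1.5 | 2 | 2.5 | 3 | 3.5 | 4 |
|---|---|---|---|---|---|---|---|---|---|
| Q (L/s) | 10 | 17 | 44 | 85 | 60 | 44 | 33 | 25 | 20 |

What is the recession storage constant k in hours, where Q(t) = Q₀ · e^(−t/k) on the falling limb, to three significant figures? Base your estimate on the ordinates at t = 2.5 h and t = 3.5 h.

On the falling limb, Q drops from 44 to 25 L/s between t = 2.5 h and t = 3.5 h (Δt = 1 h).
k = −Δt / ln(Q₂/Q₁) = −1 / ln(25/44) = 1.77 h.

k ≈ 1.77 h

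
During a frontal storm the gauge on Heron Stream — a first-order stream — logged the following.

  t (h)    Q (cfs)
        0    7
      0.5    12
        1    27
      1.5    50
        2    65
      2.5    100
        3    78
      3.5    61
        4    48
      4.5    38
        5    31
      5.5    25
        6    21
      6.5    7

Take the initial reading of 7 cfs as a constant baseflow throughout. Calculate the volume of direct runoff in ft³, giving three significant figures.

Direct-runoff ordinates (Q − Q_b): 0.0, 5.0, 20.0, 43.0, 58.0, 93.0, 71.0, 54.0, 41.0, 31.0, 24.0, 18.0, 14.0, 0.0 cfs.
ΣQ_DR = 472.0 cfs.
With Δt = 0.5 h = 1800 s, V = ΣQ_DR · Δt = 472.0 × 1800 = 8.50 × 10^5 ft³.

V ≈ 8.50 × 10^5 ft³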